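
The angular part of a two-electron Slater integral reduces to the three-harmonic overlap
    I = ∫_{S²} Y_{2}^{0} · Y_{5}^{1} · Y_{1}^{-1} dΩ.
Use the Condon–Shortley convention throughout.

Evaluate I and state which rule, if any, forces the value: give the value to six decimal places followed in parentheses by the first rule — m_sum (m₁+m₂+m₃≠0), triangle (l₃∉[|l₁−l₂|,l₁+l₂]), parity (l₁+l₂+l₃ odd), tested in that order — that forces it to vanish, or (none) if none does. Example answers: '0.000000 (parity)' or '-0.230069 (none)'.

|2−5|≤1≤2+5 violated ⇒ I = 0

0.000000 (triangle)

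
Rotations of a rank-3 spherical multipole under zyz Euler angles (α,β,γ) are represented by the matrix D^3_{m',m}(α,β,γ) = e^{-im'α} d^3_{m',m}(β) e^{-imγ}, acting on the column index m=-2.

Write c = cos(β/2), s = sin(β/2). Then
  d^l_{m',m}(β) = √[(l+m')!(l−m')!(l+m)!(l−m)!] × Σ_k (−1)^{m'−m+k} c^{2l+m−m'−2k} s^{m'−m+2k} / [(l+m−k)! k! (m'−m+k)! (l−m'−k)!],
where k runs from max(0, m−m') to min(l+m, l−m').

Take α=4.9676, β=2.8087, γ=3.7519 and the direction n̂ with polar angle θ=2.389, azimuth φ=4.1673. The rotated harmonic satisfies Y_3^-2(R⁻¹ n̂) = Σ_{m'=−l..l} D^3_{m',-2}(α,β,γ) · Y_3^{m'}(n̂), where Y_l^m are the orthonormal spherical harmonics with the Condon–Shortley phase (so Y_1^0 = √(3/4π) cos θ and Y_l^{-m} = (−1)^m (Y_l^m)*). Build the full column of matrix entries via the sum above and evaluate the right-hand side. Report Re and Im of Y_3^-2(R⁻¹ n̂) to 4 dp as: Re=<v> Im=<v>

Need the full column D^3_{m',-2} for m'=−3..3 at α=4.9676, β=2.8087, γ=3.7519.
cos(β/2)=0.165679, sin(β/2)=0.986180
d^3_{-3,-2}: single k=1 term ⇒ +0.000302;  D = -0.000276-0.000122i
d^3_{-2,-2}: k∈[0..1] ⇒ +0.000021 -0.003664 = -0.003643;  D = -0.000581+0.003597i
d^3_{-1,-2}: k∈[0..1] ⇒ -0.000389 +0.027587 = +0.027197;  D = +0.027075-0.002579i
d^3_{0,-2}: k∈[0..1] ⇒ +0.004014 -0.142206 = -0.138193;  D = -0.047410-0.129806i
d^3_{1,-2}: k∈[0..1] ⇒ -0.027587 +0.488706 = +0.461119;  D = -0.379168+0.262416i
d^3_{2,-2}: k∈[0..1] ⇒ +0.129816 -0.919891 = -0.790075;  D = +0.599064+0.515113i
d^3_{3,-2}: single k=0 term ⇒ -0.378550;  D = -0.166352+0.340040i
Y_3^{m'}(θ=2.389,φ=4.1673) and Σ D·Y over m':
  (-0.0003-0.0001i)·(+0.1330+0.0086i)  (-0.0006+0.0036i)·(+0.1611+0.3090i)  (+0.0271-0.0026i)·(-0.1906+0.3143i)  (-0.0474-0.1298i)·(+0.0915+0.0000i)  (-0.3792+0.2624i)·(+0.1906+0.3143i)  (+0.5991+0.5151i)·(+0.1611-0.3090i)  (-0.1664+0.3400i)·(-0.1330+0.0086i)
Y_3^-2(R⁻¹ n̂) = +0.110254-0.220438i

Re=0.1103 Im=-0.2204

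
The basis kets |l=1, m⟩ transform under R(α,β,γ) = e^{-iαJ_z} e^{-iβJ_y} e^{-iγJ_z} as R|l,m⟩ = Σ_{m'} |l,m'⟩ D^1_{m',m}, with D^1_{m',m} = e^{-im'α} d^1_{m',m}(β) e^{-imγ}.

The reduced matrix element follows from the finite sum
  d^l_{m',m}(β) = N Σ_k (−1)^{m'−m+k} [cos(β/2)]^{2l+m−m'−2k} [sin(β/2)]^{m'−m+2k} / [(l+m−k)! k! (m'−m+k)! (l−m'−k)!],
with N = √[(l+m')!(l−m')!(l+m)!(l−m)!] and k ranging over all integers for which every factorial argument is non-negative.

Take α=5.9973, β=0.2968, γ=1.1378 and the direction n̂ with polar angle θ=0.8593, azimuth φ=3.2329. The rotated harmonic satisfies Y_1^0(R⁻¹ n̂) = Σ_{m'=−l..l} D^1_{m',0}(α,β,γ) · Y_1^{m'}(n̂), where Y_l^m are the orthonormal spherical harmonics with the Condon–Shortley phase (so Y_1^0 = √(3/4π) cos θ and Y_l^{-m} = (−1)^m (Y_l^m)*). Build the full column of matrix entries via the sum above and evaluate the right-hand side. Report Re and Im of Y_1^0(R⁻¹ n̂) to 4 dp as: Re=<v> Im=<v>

Need the full column D^1_{m',0} for m'=−1..1 at α=5.9973, β=0.2968, γ=1.1378.
cos(β/2)=0.989009, sin(β/2)=0.147856
d^1_{-1,0}: single k=1 term ⇒ +0.206802;  D = +0.198408-0.058319i
d^1_{0,0}: k∈[0..1] ⇒ +0.978139 -0.021861 = +0.956277;  D = +0.956277+0.000000i
d^1_{1,0}: single k=0 term ⇒ -0.206802;  D = -0.198408-0.058319i
Y_1^{m'}(θ=0.8593,φ=3.2329) and Σ D·Y over m':
  (+0.1984-0.0583i)·(-0.2606+0.0239i)  (+0.9563+0.0000i)·(+0.3190+0.0000i)  (-0.1984-0.0583i)·(+0.2606+0.0239i)
Y_1^0(R⁻¹ n̂) = +0.204472+0.000000i

Re=0.2045 Im=0.0000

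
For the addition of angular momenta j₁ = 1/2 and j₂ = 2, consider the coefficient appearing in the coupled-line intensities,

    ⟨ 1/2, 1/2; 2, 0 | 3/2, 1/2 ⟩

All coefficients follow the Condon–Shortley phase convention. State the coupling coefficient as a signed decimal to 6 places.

√[4·1!0!3!/5! · 1!0!2!2!2!1!] = √(8/5)
  +(−1)^0/∏(0,1,0,2,0,1)! = 1/2  (running 1/2)
⟨..|..⟩ = √(8/5)·(1/2) = +0.632456

+√(2/5) = +0.632456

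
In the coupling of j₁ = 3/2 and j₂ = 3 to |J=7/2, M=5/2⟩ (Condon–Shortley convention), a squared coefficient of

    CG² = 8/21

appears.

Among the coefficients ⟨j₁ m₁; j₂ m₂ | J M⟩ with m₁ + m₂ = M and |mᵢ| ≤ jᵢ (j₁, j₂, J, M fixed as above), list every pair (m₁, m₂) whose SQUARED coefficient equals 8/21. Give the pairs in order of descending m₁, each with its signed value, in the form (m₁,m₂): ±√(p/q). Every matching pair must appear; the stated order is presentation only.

(-1/2,3): −√(8/21)

Admissible pairs with m₁+m₂ = M = 5/2: (-1/2,3), (1/2,2), (3/2,1)
  (m₁,m₂)=(3/2,1): CG² = 10/21, CG = +√(10/21)
  (m₁,m₂)=(1/2,2): CG² = 1/7, CG = −√(1/7)
  (m₁,m₂)=(-1/2,3): CG² = 8/21, CG = −√(8/21)   ← matches the target
Pairs with CG² = 8/21: (-1/2,3): −√(8/21)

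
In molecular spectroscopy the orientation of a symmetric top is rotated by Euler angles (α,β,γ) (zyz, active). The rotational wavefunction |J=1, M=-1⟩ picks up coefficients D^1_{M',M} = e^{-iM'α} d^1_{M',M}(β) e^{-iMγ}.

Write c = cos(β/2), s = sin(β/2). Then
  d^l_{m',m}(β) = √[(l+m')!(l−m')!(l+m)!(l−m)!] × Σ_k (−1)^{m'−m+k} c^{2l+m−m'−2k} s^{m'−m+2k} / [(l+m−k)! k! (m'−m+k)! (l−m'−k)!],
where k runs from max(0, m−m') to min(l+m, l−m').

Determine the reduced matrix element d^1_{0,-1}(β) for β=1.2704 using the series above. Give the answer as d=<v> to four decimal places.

d^1_{0,-1}(β=1.2704) via the finite sum:
c=cos(1.270400/2)=0.804953, s=sin(1.270400/2)=0.593339; N=√[1·1·1·2]=1.414214
Admissible k: 0..0 (factorial args all ≥0)
  k=0: (−1)^1·1.4142/(1)·0.8050^1·0.5933^1 = -0.675442
d^1_{0,-1}(1.2704) = -0.675442

d=-0.6754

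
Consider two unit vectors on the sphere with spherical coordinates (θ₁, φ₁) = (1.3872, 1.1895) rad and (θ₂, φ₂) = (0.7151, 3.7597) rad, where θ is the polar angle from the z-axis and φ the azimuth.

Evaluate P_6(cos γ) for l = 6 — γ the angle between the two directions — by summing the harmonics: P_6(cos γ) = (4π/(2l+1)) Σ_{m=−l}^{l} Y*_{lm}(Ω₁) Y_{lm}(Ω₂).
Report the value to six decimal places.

Term-by-term m-sum for l=6 (normalisation 4π/13 = 0.966644):
  m=-6: (0.28675 + 0.32893j) × (-0.03238 + 0.02062j) = -0.01607 - 0.00474j  (running Σ = -0.01607 - 0.00474j)
  m=-5: (0.26502 - 0.09246j) × (0.15294 + 0.00782j) = 0.04125 - 0.01207j  (running Σ = 0.02519 - 0.01681j)
  m=-4: (-0.00963 + 0.21094j) × (-0.27263 - 0.21562j) = 0.04811 - 0.05543j  (running Σ = 0.07329 - 0.07224j)
  m=-3: (0.27093 + 0.12324j) × (0.12686 + 0.43537j) = -0.01929 + 0.13359j  (running Σ = 0.05401 + 0.06134j)
  m=-2: (-0.09941 + 0.09498j) × (0.06727 - 0.19350j) = 0.01169 + 0.02563j  (running Σ = 0.06570 + 0.08697j)
  m=-1: (0.11108 + 0.27707j) × (0.22901 - 0.16284j) = 0.07056 + 0.04537j  (running Σ = 0.13626 + 0.13234j)
  m=0: (-0.11707 + 0.00000j) × (-0.29978 + 0.00000j) = 0.03510 + 0.00000j  (running Σ = 0.17136 + 0.13234j)
  m=1: (-0.11108 + 0.27707j) × (-0.22901 - 0.16284j) = 0.07056 - 0.04537j  (running Σ = 0.24192 + 0.08697j)
  m=2: (-0.09941 - 0.09498j) × (0.06727 + 0.19350j) = 0.01169 - 0.02563j  (running Σ = 0.25361 + 0.06134j)
  m=3: (-0.27093 + 0.12324j) × (-0.12686 + 0.43537j) = -0.01929 - 0.13359j  (running Σ = 0.23432 - 0.07224j)
  m=4: (-0.00963 - 0.21094j) × (-0.27263 + 0.21562j) = 0.04811 + 0.05543j  (running Σ = 0.28243 - 0.01681j)
  m=5: (-0.26502 - 0.09246j) × (-0.15294 + 0.00782j) = 0.04125 + 0.01207j  (running Σ = 0.32368 - 0.00474j)
  m=6: (0.28675 - 0.32893j) × (-0.03238 - 0.02062j) = -0.01607 + 0.00474j  (running Σ = 0.30761 + 0.00000j)
Σ over m = 0.30761 + 0.00000j; ×(4π/13) → 0.29735 + 0.00000j. Real part: 0.297354

0.297354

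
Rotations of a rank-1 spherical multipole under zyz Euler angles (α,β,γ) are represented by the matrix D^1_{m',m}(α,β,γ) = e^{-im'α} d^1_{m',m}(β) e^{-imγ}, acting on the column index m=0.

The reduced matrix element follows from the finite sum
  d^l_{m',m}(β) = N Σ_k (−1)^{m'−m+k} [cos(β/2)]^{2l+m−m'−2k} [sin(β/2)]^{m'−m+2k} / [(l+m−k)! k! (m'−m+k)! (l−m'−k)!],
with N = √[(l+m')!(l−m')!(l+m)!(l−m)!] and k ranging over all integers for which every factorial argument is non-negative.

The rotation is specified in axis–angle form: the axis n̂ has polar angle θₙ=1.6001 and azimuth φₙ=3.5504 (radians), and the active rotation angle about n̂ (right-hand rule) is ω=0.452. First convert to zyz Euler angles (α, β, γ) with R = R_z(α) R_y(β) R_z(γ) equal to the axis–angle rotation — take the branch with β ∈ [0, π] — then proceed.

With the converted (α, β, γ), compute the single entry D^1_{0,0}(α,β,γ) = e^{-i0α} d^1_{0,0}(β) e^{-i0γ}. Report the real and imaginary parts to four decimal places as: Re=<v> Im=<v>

Re=0.8997 Im=0.0000

Axis–angle → zyz. n̂ = (sinθₙcosφₙ, sinθₙsinφₙ, cosθₙ) = (-0.917202, -0.397345, -0.029299), ω = 0.4520.
R = I cosω + sinω [n̂]ₓ + (1−cosω) n̂n̂ᵀ gives
  R = [+0.984058, +0.049396, -0.170848; +0.023802, +0.915431, +0.401771; +0.176245, -0.399433, +0.899662]
β = atan2(√(R₁₃²+R₂₃²), R₃₃) = 0.451803; α = atan2(R₂₃, R₁₃) mod 2π = 1.972867; γ = atan2(R₃₂, −R₃₁) mod 2π = 4.296845
First d^1_{0,0}(β=0.4518), then the phase factors e^{-i(0)α} and e^{-i(0)γ}:
With c≡cos(β/2)=0.974593 and s≡sin(β/2)=0.223985, N=[1·1·1·1]^{1/2}=1.000000
k∈{0,1} keeps every argument non-negative
  k=0: (−1)^0·1.0000/(1)·0.9746^2·0.2240^0 = +0.949831
  k=1: (−1)^1·1.0000/(1)·0.9746^0·0.2240^2 = -0.050169
d^1_{0,0}(0.4518) = +0.949831 -0.050169 = +0.899662
Phases: e^{-i·(0)·1.9729}=+1.000000+0.000000i, e^{-i·(0)·4.2968}=+1.000000+0.000000i ⇒ D=+0.899662+0.000000i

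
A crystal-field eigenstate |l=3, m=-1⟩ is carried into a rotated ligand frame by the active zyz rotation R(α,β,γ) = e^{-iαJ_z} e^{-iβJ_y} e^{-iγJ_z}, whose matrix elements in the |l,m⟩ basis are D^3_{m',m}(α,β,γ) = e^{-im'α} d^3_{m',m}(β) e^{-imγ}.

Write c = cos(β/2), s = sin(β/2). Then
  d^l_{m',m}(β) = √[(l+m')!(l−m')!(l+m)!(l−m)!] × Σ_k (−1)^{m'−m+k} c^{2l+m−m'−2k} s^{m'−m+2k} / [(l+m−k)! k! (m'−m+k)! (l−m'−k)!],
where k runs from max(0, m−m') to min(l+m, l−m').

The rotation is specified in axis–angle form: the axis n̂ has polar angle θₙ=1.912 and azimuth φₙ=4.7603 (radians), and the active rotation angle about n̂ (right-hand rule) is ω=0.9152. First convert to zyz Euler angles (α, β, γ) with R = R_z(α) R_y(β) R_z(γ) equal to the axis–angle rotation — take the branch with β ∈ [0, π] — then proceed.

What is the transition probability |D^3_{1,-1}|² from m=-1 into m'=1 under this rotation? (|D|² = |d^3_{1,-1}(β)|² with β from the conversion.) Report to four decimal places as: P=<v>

P=0.2675

Axis–angle → zyz. n̂ = (sinθₙcosφₙ, sinθₙsinφₙ, cosθₙ) = (+0.045132, -0.941271, -0.334622), ω = 0.9152.
R = I cosω + sinω [n̂]ₓ + (1−cosω) n̂n̂ᵀ gives
  R = [+0.610427, +0.248666, -0.752026; -0.281833, +0.955495, +0.087179; +0.740236, +0.158729, +0.653342]
β = atan2(√(R₁₃²+R₂₃²), R₃₃) = 0.858806; α = atan2(R₂₃, R₁₃) mod 2π = 3.026183; γ = atan2(R₃₂, −R₃₁) mod 2π = 2.930361
First d^3_{1,-1}(β=0.8588), then the phase factors e^{-i(1)α} and e^{-i(-1)γ}:
c=cos(0.858806/2)=0.909215, s=sin(0.858806/2)=0.416328; N=√[24·2·2·24]=48.000000
Admissible k: 0..2 (factorial args all ≥0)
  k=0: (−1)^2·48.0000/(8)·0.9092^4·0.4163^2 = +0.710702
  k=1: (−1)^3·48.0000/(6)·0.9092^2·0.4163^4 = -0.198685
  k=2: (−1)^4·48.0000/(48)·0.9092^0·0.4163^6 = +0.005207
d^3_{1,-1}(0.8588) = +0.710702 -0.198685 +0.005207 = +0.517225
|D^3_{1,-1}|² = |d^3_{1,-1}(β)|² = (+0.517225)² = 0.267522 (the z-rotation phases have unit modulus)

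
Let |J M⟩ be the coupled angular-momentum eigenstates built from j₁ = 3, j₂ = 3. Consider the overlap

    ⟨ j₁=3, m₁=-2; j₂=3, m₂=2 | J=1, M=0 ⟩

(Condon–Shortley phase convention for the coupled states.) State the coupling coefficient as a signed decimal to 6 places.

j₁+j₂−J=5  J+j₁−j₂=1  J−j₁+j₂=1  j₁+j₂+J+1=8
(j₁±m₁, j₂±m₂, J±M) = (1,5,5,1,1,1)
P² = 900/7
sum k=4..5:
  [4] +1/24 = 1/24
  [5] −1/120 = -1/120
S = 1/30
C² = P²·S² = 1/7 ; C = +0.377964

+√(1/7) = +0.377964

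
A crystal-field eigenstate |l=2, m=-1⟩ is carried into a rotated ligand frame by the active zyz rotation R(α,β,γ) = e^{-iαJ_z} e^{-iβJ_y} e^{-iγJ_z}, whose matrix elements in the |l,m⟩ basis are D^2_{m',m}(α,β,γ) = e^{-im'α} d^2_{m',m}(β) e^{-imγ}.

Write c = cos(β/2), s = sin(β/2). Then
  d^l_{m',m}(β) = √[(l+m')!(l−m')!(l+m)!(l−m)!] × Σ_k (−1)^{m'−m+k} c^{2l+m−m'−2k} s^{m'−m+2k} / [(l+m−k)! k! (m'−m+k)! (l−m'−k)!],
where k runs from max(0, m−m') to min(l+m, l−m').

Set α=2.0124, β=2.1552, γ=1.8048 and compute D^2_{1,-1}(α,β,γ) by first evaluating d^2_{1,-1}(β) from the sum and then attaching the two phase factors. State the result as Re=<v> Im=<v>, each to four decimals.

Re=-0.0785 Im=0.0165

Split into d^2_{1,-1}(β=2.1552) × two z-phases.
With c≡cos(β/2)=0.473444 and s≡sin(β/2)=0.880824, N=[6·1·1·6]^{1/2}=6.000000
The bounds max(0,m−m')=0 and min(l+m,l−m')=1 give 2 terms
  k=0: (−1)^2·6.0000/(2)·0.4734^2·0.8808^2 = +0.521719
  k=1: (−1)^3·6.0000/(6)·0.4734^0·0.8808^4 = -0.601945
d^2_{1,-1}(2.1552) = +0.521719 -0.601945 = -0.080226
Attach z-rotation phases: D = e^{-i(1)(2.0124)}·(-0.080226)·e^{-i(-1)(1.8048)} = -0.078504+0.016536i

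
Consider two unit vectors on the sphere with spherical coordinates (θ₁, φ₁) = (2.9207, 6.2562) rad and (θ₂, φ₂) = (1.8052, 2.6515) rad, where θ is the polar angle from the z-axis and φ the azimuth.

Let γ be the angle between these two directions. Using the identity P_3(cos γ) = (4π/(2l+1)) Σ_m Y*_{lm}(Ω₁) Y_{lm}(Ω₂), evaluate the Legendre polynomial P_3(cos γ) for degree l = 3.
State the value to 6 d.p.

-0.053820

Term-by-term m-sum for l=3 (normalisation 4π/7 = 1.795196):
  m=-3: (0.004374, -0.000355) × (-0.038526, -0.381984) = (-0.000304, -0.001657)  (running Σ = (-0.000304, -0.001657))
  m=-2: (-0.047799, 0.002582) × (-0.125053, -0.186523) = (0.006459, 0.008593)  (running Σ = (0.006155, 0.006936))
  m=-1: (0.266143, -0.007184) × (0.202533, 0.108053) = (0.054679, 0.027303)  (running Σ = (0.060834, 0.034238))
  m=0: (-0.640823, -0.000000) × (0.236646, 0.000000) = (-0.151648, -0.000000)  (running Σ = (-0.090814, 0.034238))
  m=1: (-0.266143, -0.007184) × (-0.202533, 0.108053) = (0.054679, -0.027303)  (running Σ = (-0.036135, 0.006936))
  m=2: (-0.047799, -0.002582) × (-0.125053, 0.186523) = (0.006459, -0.008593)  (running Σ = (-0.029676, -0.001657))
  m=3: (-0.004374, -0.000355) × (0.038526, -0.381984) = (-0.000304, 0.001657)  (running Σ = (-0.029980, 0.000000))
Total Σ_m = (-0.029980, 0.000000). Multiply by 1.795196: (-0.053820, 0.000000). P_3(cos γ) = -0.053820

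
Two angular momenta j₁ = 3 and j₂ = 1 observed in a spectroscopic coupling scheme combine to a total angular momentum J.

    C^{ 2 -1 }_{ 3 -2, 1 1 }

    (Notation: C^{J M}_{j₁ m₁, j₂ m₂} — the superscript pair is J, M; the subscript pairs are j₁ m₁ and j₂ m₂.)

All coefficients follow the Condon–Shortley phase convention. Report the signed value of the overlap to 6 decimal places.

j₁+j₂−J=2  J+j₁−j₂=4  J−j₁+j₂=0  j₁+j₂+J+1=7
(j₁±m₁, j₂±m₂, J±M) = (1,5,2,0,1,3)
P² = 480/7
sum k=2..2:
  [2] +1/12 = 1/12
S = 1/12
C² = P²·S² = 10/21 ; C = +0.690066

+0.690066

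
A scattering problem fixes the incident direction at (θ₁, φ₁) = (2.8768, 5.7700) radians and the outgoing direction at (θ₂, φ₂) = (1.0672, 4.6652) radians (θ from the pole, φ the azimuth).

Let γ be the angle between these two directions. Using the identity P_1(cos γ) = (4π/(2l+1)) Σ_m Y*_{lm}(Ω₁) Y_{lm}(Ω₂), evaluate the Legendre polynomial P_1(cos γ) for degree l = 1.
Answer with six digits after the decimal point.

Addition theorem: P_1(cos γ) = (4π/3) Σ_m Y*_{lm}(Ω₁) Y_{lm}(Ω₂), m = −1…1:
  m=-1: (0.07877 - 0.04439j) × (-0.01427 + 0.30227j) = 0.01229 + 0.02444j  (running Σ = 0.01229 + 0.02444j)
  m=0: (-0.47157 + 0.00000j) × (0.23579 + 0.00000j) = -0.11119 + 0.00000j  (running Σ = -0.09890 + 0.02444j)
  m=1: (-0.07877 - 0.04439j) × (0.01427 + 0.30227j) = 0.01229 - 0.02444j  (running Σ = -0.08660 + 0.00000j)
Total Σ_m = -0.08660 + 0.00000j. Multiply by 4.188790: -0.36277 + 0.00000j. P_1(cos γ) = -0.362768

-0.362768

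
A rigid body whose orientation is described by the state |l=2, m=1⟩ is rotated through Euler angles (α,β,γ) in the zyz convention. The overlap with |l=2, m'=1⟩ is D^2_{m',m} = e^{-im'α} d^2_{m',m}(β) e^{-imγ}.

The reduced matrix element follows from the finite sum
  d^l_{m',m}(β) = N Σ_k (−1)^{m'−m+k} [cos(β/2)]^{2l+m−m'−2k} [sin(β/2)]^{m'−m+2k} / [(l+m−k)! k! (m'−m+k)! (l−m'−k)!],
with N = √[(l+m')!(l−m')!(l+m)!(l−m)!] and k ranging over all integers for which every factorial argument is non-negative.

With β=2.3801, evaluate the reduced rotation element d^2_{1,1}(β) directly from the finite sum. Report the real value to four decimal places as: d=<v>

d^2_{1,1}(β=2.3801) via the finite sum:
c=cos(2.380100/2)=0.371613, s=sin(2.380100/2)=0.928388; N=√[6·1·6·1]=6.000000
k∈{0,1} keeps every argument non-negative
  k=0: (−1)^0·6.0000/(6)·0.3716^4·0.9284^0 = +0.019071
  k=1: (−1)^1·6.0000/(2)·0.3716^2·0.9284^2 = -0.357078
d^2_{1,1}(2.3801) = +0.019071 -0.357078 = -0.338007

d=-0.3380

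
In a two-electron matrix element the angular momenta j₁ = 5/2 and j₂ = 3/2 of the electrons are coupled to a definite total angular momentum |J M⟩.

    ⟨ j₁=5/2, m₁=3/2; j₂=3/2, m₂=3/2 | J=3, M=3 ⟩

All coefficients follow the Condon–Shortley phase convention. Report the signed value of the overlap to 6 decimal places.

-0.612372  (= −√(3/8))

√[7·1!4!2!/8! · 4!1!3!0!6!0!] = √(864)
  +(−1)^1/∏(1,0,0,2,4,0)! = -1/48  (running -1/48)
⟨..|..⟩ = √(864)·(-1/48) = -0.612372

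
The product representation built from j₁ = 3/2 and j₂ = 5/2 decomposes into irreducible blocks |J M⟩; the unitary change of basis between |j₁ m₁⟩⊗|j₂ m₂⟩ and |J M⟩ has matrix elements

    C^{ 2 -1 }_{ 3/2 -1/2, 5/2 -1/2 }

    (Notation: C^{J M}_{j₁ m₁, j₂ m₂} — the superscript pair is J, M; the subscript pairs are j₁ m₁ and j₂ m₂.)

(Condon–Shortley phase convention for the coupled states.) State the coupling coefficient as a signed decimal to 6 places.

-0.545545

√[5·2!1!3!/7! · 1!2!2!3!1!3!] = √(12/7)
  +(−1)^1/∏(1,1,1,1,0,2)! = -1/2  (running -1/2)
  +(−1)^2/∏(2,0,0,0,1,3)! = 1/12  (running -5/12)
⟨..|..⟩ = √(12/7)·(-5/12) = -0.545545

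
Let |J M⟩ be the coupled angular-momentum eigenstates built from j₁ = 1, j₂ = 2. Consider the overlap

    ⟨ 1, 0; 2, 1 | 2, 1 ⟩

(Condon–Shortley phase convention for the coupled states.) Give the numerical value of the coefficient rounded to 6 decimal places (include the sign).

√[5·1!1!3!/6! · 1!1!3!1!3!1!] = √(3/2)
  +(−1)^0/∏(0,1,1,3,0,0)! = 1/6  (running 1/6)
  +(−1)^1/∏(1,0,0,2,1,1)! = -1/2  (running -1/3)
⟨..|..⟩ = √(3/2)·(-1/3) = -0.408248

-0.408248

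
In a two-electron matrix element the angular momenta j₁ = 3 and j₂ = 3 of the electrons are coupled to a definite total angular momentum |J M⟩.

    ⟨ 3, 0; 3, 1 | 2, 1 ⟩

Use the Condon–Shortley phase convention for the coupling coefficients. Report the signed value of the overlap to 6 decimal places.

+0.154303

√[5·4!2!2!/9! · 3!3!4!2!3!1!] = √(96/7)
  +(−1)^2/∏(2,2,1,2,1,0)! = 1/8  (running 1/8)
  +(−1)^3/∏(3,1,0,1,2,1)! = -1/12  (running 1/24)
⟨..|..⟩ = √(96/7)·(1/24) = +0.154303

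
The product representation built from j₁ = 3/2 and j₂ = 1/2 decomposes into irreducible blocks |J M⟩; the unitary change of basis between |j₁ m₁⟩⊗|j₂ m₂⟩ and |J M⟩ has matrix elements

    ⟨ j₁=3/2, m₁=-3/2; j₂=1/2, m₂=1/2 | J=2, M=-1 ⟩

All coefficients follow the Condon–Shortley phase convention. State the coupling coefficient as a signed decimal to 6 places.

√[5·0!3!1!/5! · 0!3!1!0!1!3!] = √(9)
  +(−1)^0/∏(0,0,3,1,0,0)! = 1/6  (running 1/6)
⟨..|..⟩ = √(9)·(1/6) = +0.500000

+0.500000  (= +√(1/4))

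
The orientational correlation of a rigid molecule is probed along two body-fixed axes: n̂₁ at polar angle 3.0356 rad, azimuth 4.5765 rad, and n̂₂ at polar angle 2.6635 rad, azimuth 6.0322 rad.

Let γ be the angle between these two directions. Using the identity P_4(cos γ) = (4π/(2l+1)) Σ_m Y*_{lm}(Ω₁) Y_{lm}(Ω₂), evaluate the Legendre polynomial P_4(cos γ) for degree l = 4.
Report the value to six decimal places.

Summing Y*_{l m}(θ₁,φ₁)·Y_{l m}(θ₂,φ₂) over m ∈ [−4, 4]; prefactor 4π/(2·4+1) = 1.396263:
  m=-4: (0.000047, -0.000029) × (0.010648, 0.016728) = (0.000001, 0.000000)  (running Σ = (0.000001, 0.000000))
  m=-3: (-0.000584, -0.001353) × (-0.078975, -0.074010) = (-0.000054, 0.000150)  (running Σ = (-0.000053, 0.000151))
  m=-2: (-0.021358, 0.005952) × (0.280475, 0.153943) = (-0.006907, -0.001619)  (running Σ = (-0.006960, -0.001468))
  m=-1: (0.026441, 0.193378) × (-0.471417, -0.120867) = (0.010908, -0.094357)  (running Σ = (0.003949, -0.095825))
  m=0: (0.799388, -0.000000) × (0.116481, 0.000000) = (0.093113, 0.000000)  (running Σ = (0.097062, -0.095825))
  m=1: (-0.026441, 0.193378) × (0.471417, -0.120867) = (0.010908, 0.094357)  (running Σ = (0.107971, -0.001468))
  m=2: (-0.021358, -0.005952) × (0.280475, -0.153943) = (-0.006907, 0.001619)  (running Σ = (0.101064, 0.000151))
  m=3: (0.000584, -0.001353) × (0.078975, -0.074010) = (-0.000054, -0.000150)  (running Σ = (0.101010, 0.000000))
  m=4: (0.000047, 0.000029) × (0.010648, -0.016728) = (0.000001, -0.000000)  (running Σ = (0.101011, -0.000000))
Σ over m = (0.101011, -0.000000); ×(4π/9) → (0.141038, -0.000000). Real part: 0.141038

0.141038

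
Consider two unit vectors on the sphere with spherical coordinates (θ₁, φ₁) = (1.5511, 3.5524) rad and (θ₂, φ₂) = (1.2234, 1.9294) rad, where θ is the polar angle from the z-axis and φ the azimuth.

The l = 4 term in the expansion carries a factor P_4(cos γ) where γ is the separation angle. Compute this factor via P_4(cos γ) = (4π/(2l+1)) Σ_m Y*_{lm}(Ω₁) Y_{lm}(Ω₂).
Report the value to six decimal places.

0.368289

Summing Y*_{l m}(θ₁,φ₁)·Y_{l m}(θ₂,φ₂) over m ∈ [−4, 4]; prefactor 4π/(2·4+1) = 1.396263:
  m=-4: Y*=(-0.032001, 0.441030)  Y=(0.047027, -0.342681)  product (0.149628, 0.031707)
  m=-3: Y*=(-0.008178, -0.023240)  Y=(0.311718, 0.168268)  product (0.001361, -0.008621)
  m=-2: Y*=(-0.227117, -0.244194)  Y=(0.042049, -0.036672)  product (-0.018505, -0.001939)
  m=-1: Y*=(0.025599, 0.011151)  Y=(0.116329, 0.310368)  product (-0.000483, 0.009242)
  m=+0: Y*=(0.316126, -0.000000)  Y=(-0.000740, 0.000000)  product (-0.000234, 0.000000)
  m=+1: Y*=(-0.025599, 0.011151)  Y=(-0.116329, 0.310368)  product (-0.000483, -0.009242)
  m=+2: Y*=(-0.227117, 0.244194)  Y=(0.042049, 0.036672)  product (-0.018505, 0.001939)
  m=+3: Y*=(0.008178, -0.023240)  Y=(-0.311718, 0.168268)  product (0.001361, 0.008621)
  m=+4: Y*=(-0.032001, -0.441030)  Y=(0.047027, 0.342681)  product (0.149628, -0.031707)
Total Σ_m = (0.263768, 0.000000). Multiply by 1.396263: (0.368289, 0.000000). P_4(cos γ) = 0.368289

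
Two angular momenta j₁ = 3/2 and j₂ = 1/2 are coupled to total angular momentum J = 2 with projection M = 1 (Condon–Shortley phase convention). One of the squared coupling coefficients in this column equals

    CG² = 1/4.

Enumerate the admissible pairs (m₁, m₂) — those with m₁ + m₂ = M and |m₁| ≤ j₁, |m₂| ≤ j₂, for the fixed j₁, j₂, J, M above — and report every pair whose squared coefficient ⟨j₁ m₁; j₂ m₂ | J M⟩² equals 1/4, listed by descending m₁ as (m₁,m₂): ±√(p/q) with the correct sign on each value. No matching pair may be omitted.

(3/2,-1/2): +√(1/4)

Admissible pairs with m₁+m₂ = M = 1: (1/2,1/2), (3/2,-1/2)
  (m₁,m₂)=(3/2,-1/2): CG² = 1/4, CG = +√(1/4)   ← matches the target
  (m₁,m₂)=(1/2,1/2): CG² = 3/4, CG = +√(3/4)
Pairs with CG² = 1/4: (3/2,-1/2): +√(1/4)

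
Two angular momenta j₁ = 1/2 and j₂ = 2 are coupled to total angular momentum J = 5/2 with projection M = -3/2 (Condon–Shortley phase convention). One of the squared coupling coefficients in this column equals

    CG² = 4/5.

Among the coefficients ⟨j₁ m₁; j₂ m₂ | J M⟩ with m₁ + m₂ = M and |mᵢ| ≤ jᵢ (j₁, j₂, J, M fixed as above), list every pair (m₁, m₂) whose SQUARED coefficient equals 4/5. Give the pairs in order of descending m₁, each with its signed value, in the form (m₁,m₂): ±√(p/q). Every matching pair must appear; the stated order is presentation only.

(-1/2,-1): +√(4/5)

Admissible pairs with m₁+m₂ = M = -3/2: (-1/2,-1), (1/2,-2)
  (m₁,m₂)=(1/2,-2): CG² = 1/5, CG = +√(1/5)
  (m₁,m₂)=(-1/2,-1): CG² = 4/5, CG = +√(4/5)   ← matches the target
Pairs with CG² = 4/5: (-1/2,-1): +√(4/5)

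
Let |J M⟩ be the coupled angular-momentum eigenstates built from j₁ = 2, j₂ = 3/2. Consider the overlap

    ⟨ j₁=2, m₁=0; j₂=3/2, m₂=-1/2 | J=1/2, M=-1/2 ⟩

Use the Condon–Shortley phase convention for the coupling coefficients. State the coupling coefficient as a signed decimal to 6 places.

−√(1/5) ≈ -0.447214

j₁+j₂−J=3  J+j₁−j₂=1  J−j₁+j₂=0  j₁+j₂+J+1=5
(j₁±m₁, j₂±m₂, J±M) = (2,2,1,2,0,1)
P² = 4/5
sum k=1..1:
  [1] −1/2 = -1/2
S = -1/2
C² = P²·S² = 1/5 ; C = -0.447214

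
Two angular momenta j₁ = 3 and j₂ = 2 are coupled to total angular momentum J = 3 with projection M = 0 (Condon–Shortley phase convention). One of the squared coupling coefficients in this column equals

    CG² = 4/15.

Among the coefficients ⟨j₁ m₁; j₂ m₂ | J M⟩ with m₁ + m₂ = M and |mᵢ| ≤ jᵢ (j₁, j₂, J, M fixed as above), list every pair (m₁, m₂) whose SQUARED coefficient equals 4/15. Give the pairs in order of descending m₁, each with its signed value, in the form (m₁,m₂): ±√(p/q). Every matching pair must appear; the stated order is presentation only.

(0,0): −√(4/15)

Admissible pairs with m₁+m₂ = M = 0: (-2,2), (-1,1), (0,0), (1,-1), (2,-2)
  (m₁,m₂)=(2,-2): CG² = 1/3, CG = +√(1/3)
  (m₁,m₂)=(1,-1): CG² = 1/30, CG = +√(1/30)
  (m₁,m₂)=(0,0): CG² = 4/15, CG = −√(4/15)   ← matches the target
  (m₁,m₂)=(-1,1): CG² = 1/30, CG = +√(1/30)
  (m₁,m₂)=(-2,2): CG² = 1/3, CG = +√(1/3)
Pairs with CG² = 4/15: (0,0): −√(4/15)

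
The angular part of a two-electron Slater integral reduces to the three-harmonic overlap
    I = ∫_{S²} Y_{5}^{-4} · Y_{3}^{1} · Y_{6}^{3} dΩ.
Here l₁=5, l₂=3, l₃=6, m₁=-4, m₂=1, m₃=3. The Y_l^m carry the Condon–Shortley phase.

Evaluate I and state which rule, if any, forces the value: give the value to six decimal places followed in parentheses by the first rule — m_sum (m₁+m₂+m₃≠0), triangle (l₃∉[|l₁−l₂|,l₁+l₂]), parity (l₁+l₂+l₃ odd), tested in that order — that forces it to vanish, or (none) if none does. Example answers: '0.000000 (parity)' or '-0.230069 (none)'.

Checks pass: Σm=0; 14 even; l₃=6∈[2,8].
(2·5+1)(2·3+1)(2·6+1) = 1001
Δ: 2! 8! 4! / 15! → 1/675675
sum: t=0:+1/8640 t=1:−1/2304 t=2:+1/8640 = -7/34560
3j²(5 3 6; 0 0 0) = Δ·Π!·Σ² = 7/429  (sign -1)
sum: t=1:−1/241920 t=2:+1/40320 = 1/48384
3j²(5 3 6; -4 1 3) = Δ·Π!·Σ² = 24/1001  (sign -1)
combine: 4πI² = 1001·7/429·24/1001 = 56/143
take √, sign +1: I = 0.17653103
No selection rule forces the value: the integral is nonzero (none).

0.176531 (none)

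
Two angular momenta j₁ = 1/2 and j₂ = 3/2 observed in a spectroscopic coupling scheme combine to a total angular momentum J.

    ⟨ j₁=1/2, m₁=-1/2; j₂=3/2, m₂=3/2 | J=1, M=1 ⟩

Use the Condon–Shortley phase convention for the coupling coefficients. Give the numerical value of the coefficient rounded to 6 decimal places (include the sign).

triangle: 1!×0!×2!/4! = 2/24
(j±m)!: 0!×1!×3!×0!×2!×0! = 12
prefactor² = (2J+1)×Δ×N² = 3
  k=1: −1/(1!×0!×0!×2!×0!×0!) = -1/2
Σ = -1/2  ⇒  CG² = 3×(-1/2)² = 3/4
CG = −√(3/4) = -0.866025

-0.866025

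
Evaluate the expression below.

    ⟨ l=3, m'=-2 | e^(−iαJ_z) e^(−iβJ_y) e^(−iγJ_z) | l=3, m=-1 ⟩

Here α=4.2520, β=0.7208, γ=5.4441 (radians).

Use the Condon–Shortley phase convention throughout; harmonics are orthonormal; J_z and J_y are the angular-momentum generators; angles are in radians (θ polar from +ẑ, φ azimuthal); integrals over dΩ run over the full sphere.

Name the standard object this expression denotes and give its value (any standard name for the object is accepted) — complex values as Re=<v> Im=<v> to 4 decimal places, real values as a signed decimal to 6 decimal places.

Wigner D-matrix element, Re=0.1077 Im=0.5626

This is a Wigner D-matrix element — the rotation-matrix element ⟨l m'| R(α,β,γ) |l m⟩ in the angular-momentum basis.
D^3_{-2,-1}(4.2520,0.7208,5.4441) = e^{-i·-2·4.2520}·d^3_{-2,-1}(0.7208)·e^{-i·-1·5.4441}. Compute d first:
c=cos(0.720800/2)=0.935756, s=sin(0.720800/2)=0.352649; N=√[1·120·2·24]=75.894664
k∈{1,2} keeps every argument non-negative
  k=1: (−1)^0·75.8947/(24)·0.9358^5·0.3526^1 = +0.800119
  k=2: (−1)^1·75.8947/(12)·0.9358^3·0.3526^3 = -0.227271
d^3_{-2,-1}(0.7208) = +0.800119 -0.227271 = +0.572849
Attach z-rotation phases: D = e^{-i(-2)(4.2520)}·(+0.572849)·e^{-i(-1)(5.4441)} = +0.107663+0.562640i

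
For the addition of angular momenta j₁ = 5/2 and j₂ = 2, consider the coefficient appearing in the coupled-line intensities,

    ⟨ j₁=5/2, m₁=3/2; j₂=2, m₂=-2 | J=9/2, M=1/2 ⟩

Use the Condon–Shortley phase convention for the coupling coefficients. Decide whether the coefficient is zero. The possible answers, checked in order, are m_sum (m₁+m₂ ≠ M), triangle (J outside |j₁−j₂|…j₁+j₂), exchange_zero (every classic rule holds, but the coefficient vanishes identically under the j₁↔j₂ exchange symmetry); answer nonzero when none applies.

m-sum: m₁+m₂ = 3/2+(-2) = -1/2, M = 1/2  ✗ ⇒ coefficient is 0

m_sum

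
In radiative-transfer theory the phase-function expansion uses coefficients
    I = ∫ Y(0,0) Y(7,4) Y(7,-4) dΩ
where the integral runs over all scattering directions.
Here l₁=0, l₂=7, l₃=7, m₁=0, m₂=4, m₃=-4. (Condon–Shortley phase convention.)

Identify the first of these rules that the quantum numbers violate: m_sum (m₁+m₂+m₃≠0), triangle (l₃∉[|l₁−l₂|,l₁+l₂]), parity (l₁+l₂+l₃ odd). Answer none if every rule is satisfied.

m₁+m₂+m₃ = 0 + 4 − 4 = 0  ✓
triangle: |0−7|=7 ≤ l₃=7 ≤ 0+7=7  ✓
parity: l₁+l₂+l₃ = 14 is even  ✓

none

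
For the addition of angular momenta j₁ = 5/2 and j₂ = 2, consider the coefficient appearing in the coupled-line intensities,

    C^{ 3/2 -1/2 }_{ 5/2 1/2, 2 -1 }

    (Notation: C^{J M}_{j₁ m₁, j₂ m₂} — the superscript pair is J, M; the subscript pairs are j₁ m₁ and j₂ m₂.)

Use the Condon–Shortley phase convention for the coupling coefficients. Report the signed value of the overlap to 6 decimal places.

-0.487950  (= −√(5/21))

√[4·3!2!1!/7! · 3!2!1!3!1!2!] = √(48/35)
  +(−1)^0/∏(0,3,2,1,0,0)! = 1/12  (running 1/12)
  +(−1)^1/∏(1,2,1,0,1,1)! = -1/2  (running -5/12)
⟨..|..⟩ = √(48/35)·(-5/12) = -0.487950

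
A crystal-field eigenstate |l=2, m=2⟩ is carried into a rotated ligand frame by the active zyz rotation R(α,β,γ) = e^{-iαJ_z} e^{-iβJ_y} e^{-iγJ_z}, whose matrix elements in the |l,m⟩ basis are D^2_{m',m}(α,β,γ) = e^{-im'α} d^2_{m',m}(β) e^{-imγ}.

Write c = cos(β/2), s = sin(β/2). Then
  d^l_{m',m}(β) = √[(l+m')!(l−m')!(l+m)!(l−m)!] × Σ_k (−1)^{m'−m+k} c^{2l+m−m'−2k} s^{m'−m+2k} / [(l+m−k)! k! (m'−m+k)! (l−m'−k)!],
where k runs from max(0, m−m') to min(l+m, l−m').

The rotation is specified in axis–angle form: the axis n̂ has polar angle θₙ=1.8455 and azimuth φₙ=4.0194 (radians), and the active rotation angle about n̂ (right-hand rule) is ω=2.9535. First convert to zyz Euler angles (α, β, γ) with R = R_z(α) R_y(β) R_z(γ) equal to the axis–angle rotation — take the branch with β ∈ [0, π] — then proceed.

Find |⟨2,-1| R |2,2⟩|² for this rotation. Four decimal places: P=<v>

Axis–angle → zyz. n̂ = (sinθₙcosφₙ, sinθₙsinφₙ, cosθₙ) = (-0.614887, -0.740494, -0.271262), ω = 2.9535.
R = I cosω + sinω [n̂]ₓ + (1−cosω) n̂n̂ᵀ gives
  R = [-0.232860, +0.953331, +0.192187; +0.851887, +0.104629, +0.513168; +0.469110, +0.283218, -0.836495]
β = atan2(√(R₁₃²+R₂₃²), R₃₃) = 2.561651; α = atan2(R₂₃, R₁₃) mod 2π = 1.212454; γ = atan2(R₃₂, −R₃₁) mod 2π = 2.598432
D^2_{-1,2}(1.2125,2.5617,2.5984) = e^{-i·-1·1.2125}·d^2_{-1,2}(2.5617)·e^{-i·2·2.5984}. Compute d first:
Half-angle: c=0.285924, s=0.958252. N=√(1·6·24·1)=12.000000
Admissible k: 3..3 (factorial args all ≥0)
  k=3: (−1)^0·12.0000/(6)·0.2859^1·0.9583^3 = +0.503177
d^2_{-1,2}(2.5617) = +0.503177
|D^2_{-1,2}|² = |d^2_{-1,2}(β)|² = (+0.503177)² = 0.253187 (the z-rotation phases have unit modulus)

P=0.2532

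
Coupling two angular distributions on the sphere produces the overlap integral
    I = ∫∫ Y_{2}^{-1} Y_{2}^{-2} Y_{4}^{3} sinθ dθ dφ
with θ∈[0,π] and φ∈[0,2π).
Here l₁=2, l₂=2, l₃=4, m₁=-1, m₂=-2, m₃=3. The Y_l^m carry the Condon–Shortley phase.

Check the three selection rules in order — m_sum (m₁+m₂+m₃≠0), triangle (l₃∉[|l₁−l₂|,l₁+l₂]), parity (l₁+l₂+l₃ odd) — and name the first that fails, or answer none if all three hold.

none

azimuthal sum: -1 − 2 + 3 = 0  ✓
0 ≤ 4 ≤ 4 (triangle on l)  ✓
L = 2 + 2 + 4 = 8 (even)  ✓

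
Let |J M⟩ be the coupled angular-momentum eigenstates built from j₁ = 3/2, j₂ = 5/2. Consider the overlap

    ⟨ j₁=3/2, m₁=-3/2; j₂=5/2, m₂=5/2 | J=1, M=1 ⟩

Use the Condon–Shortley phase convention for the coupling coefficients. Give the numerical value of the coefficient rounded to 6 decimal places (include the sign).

j₁+j₂−J=3  J+j₁−j₂=0  J−j₁+j₂=2  j₁+j₂+J+1=6
(j₁±m₁, j₂±m₂, J±M) = (0,3,5,0,2,0)
P² = 72
sum k=3..3:
  [3] −1/12 = -1/12
S = -1/12
C² = P²·S² = 1/2 ; C = -0.707107

-0.707107  (= −√(1/2))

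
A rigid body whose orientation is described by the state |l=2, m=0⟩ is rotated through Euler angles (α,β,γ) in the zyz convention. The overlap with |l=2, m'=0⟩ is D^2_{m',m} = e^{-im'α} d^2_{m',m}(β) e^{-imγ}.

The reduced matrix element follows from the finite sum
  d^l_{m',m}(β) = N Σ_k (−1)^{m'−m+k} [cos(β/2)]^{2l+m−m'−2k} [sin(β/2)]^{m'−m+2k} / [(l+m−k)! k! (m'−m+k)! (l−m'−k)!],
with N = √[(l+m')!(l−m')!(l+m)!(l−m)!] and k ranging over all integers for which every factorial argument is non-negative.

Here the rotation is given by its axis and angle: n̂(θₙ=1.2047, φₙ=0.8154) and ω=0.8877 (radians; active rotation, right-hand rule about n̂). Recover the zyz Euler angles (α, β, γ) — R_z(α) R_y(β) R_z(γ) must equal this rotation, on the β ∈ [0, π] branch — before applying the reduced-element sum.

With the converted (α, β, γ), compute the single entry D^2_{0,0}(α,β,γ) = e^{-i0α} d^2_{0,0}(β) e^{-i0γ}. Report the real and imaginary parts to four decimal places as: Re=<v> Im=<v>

Axis–angle → zyz. n̂ = (sinθₙcosφₙ, sinθₙsinφₙ, cosθₙ) = (+0.640145, +0.679757, +0.357973), ω = 0.8877.
R = I cosω + sinω [n̂]ₓ + (1−cosω) n̂n̂ᵀ gives
  R = [+0.782328, -0.117170, +0.611747; +0.438134, +0.801610, -0.406768; -0.442721, +0.586253, +0.678458]
β = atan2(√(R₁₃²+R₂₃²), R₃₃) = 0.825135; α = atan2(R₂₃, R₁₃) mod 2π = 5.696387; γ = atan2(R₃₂, −R₃₁) mod 2π = 0.923994
Split into d^2_{0,0}(β=0.8251) × two z-phases.
c=cos(0.825135/2)=0.916094, s=sin(0.825135/2)=0.400963; N=√[2·2·2·2]=4.000000
The bounds max(0,m−m')=0 and min(l+m,l−m')=2 give 3 terms
  k=0: (−1)^0·4.0000/(4)·0.9161^4·0.4010^0 = +0.704305
  k=1: (−1)^1·4.0000/(1)·0.9161^2·0.4010^2 = -0.539695
  k=2: (−1)^2·4.0000/(4)·0.9161^0·0.4010^4 = +0.025847
d^2_{0,0}(0.8251) = +0.704305 -0.539695 +0.025847 = +0.190457
Attach z-rotation phases: D = e^{-i(0)(5.6964)}·(+0.190457)·e^{-i(0)(0.9240)} = +0.190457+0.000000i

Re=0.1905 Im=0.0000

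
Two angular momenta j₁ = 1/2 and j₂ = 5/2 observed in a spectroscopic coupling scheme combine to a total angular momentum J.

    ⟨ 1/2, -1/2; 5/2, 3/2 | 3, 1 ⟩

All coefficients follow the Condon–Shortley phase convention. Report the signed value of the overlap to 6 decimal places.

+0.577350

j₁+j₂−J=0  J+j₁−j₂=1  J−j₁+j₂=5  j₁+j₂+J+1=7
(j₁±m₁, j₂±m₂, J±M) = (0,1,4,1,4,2)
P² = 192
sum k=0..0:
  [0] +1/24 = 1/24
S = 1/24
C² = P²·S² = 1/3 ; C = +0.577350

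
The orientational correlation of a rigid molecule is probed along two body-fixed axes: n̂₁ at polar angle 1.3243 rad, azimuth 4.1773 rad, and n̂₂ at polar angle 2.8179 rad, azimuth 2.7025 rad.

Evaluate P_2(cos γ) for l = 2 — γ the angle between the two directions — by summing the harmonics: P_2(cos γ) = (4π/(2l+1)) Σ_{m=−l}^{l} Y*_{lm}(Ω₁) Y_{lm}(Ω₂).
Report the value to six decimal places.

Term-by-term m-sum for l=2 (normalisation 4π/5 = 2.513274):
  [-2]  conj(Y_{2,-2})(Ω₁) = -0.17436 + 0.31870j ; Y_{2,-2}(Ω₂) = 0.02495 + 0.03007j ; Δ = -0.01394 + 0.00271j
  [-1]  conj(Y_{2,-1})(Ω₁) = -0.09322 - 0.15726j ; Y_{2,-1}(Ω₂) = 0.21086 + 0.09904j ; Δ = -0.00408 - 0.04239j
  [+0]  conj(Y_{2,0})(Ω₁) = -0.25906 + 0.00000j ; Y_{2,0}(Ω₂) = 0.53506 + 0.00000j ; Δ = -0.13861 + 0.00000j
  [+1]  conj(Y_{2,1})(Ω₁) = 0.09322 - 0.15726j ; Y_{2,1}(Ω₂) = -0.21086 + 0.09904j ; Δ = -0.00408 + 0.04239j
  [+2]  conj(Y_{2,2})(Ω₁) = -0.17436 - 0.31870j ; Y_{2,2}(Ω₂) = 0.02495 - 0.03007j ; Δ = -0.01394 - 0.00271j
Σ over m = -0.17465 + 0.00000j; ×(4π/5) → -0.43893 + 0.00000j. Real part: -0.438933

-0.438933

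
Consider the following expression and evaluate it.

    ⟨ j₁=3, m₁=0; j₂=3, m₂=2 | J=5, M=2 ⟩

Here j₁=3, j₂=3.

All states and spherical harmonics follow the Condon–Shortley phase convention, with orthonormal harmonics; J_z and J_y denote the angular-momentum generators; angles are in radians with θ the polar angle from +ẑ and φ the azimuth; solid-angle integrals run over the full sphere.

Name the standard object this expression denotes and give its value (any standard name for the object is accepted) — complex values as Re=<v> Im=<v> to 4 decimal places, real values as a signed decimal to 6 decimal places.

Clebsch–Gordan coefficient, −√(1/3) ≈ -0.577350

This is a Clebsch–Gordan (vector-coupling) coefficient.
√[11·1!5!5!/12! · 3!3!5!1!7!3!] = √(43200)
  +(−1)^0/∏(0,1,3,5,2,0)! = 1/1440  (running 1/1440)
  +(−1)^1/∏(1,0,2,4,3,1)! = -1/288  (running -1/360)
⟨..|..⟩ = √(43200)·(-1/360) = -0.577350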